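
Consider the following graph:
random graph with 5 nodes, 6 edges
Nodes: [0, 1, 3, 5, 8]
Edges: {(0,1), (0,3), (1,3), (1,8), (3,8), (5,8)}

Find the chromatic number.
χ(G) = 3

Clique number ω(G) = 3 (lower bound: χ ≥ ω).
The clique on [1, 3, 8] has size 3, forcing χ ≥ 3, and the coloring below uses 3 colors, so χ(G) = 3.
A valid 3-coloring: color 1: [1, 5]; color 2: [0, 8]; color 3: [3].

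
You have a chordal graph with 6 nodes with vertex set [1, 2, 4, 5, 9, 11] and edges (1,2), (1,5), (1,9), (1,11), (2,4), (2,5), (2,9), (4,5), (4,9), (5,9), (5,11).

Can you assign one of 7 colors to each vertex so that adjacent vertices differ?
Yes, G is 7-colorable

A valid 7-coloring: color 1: [5]; color 2: [9, 11]; color 3: [2]; color 4: [1, 4].
(χ(G) = 4 ≤ 7.)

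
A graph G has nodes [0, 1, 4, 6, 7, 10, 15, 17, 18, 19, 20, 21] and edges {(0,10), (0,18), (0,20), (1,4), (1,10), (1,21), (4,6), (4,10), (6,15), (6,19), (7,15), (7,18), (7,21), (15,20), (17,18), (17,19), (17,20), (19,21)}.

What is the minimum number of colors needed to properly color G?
χ(G) = 3

Clique number ω(G) = 3 (lower bound: χ ≥ ω).
The clique on [1, 4, 10] has size 3, forcing χ ≥ 3, and the coloring below uses 3 colors, so χ(G) = 3.
A valid 3-coloring: color 1: [6, 7, 10, 20]; color 2: [0, 4, 15, 17, 21]; color 3: [1, 18, 19].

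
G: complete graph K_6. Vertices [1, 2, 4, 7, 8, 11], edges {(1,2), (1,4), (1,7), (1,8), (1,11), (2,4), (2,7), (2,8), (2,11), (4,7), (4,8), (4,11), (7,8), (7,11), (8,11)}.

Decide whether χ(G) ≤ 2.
No, G is not 2-colorable

The clique on vertices [1, 2, 4, 7, 8, 11] has size 6 > 2, so it alone needs 6 colors.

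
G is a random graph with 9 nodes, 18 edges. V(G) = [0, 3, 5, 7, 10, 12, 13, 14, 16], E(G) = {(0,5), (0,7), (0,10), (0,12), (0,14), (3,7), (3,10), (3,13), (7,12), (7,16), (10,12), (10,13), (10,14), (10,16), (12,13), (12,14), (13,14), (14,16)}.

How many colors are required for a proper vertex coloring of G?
Clique number ω(G) = 4 (lower bound: χ ≥ ω).
The clique on [0, 10, 12, 14] has size 4, forcing χ ≥ 4, and the coloring below uses 4 colors, so χ(G) = 4.
A valid 4-coloring: color 1: [5, 7, 10]; color 2: [0, 13, 16]; color 3: [3, 14]; color 4: [12].

χ(G) = 4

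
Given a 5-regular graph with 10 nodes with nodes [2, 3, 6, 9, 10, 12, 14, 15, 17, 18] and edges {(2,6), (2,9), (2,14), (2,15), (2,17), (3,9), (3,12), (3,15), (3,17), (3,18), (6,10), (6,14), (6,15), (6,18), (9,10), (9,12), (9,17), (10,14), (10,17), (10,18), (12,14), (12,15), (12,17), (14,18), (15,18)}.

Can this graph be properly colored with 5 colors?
A valid 5-coloring: color 1: [2, 10, 12]; color 2: [14, 15, 17]; color 3: [3, 6]; color 4: [9, 18].
(χ(G) = 4 ≤ 5.)

Yes, G is 5-colorable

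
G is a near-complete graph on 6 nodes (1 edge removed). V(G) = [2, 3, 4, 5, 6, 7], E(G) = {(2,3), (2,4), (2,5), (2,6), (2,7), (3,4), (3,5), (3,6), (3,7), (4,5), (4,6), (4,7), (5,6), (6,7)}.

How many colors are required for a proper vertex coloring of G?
χ(G) = 5

Clique number ω(G) = 5 (lower bound: χ ≥ ω).
The clique on [2, 3, 4, 5, 6] has size 5, forcing χ ≥ 5, and the coloring below uses 5 colors, so χ(G) = 5.
A valid 5-coloring: color 1: [4]; color 2: [6]; color 3: [2]; color 4: [3]; color 5: [5, 7].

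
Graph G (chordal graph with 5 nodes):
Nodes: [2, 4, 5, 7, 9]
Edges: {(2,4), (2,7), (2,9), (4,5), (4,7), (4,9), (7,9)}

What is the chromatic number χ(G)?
Clique number ω(G) = 4 (lower bound: χ ≥ ω).
The clique on [2, 4, 7, 9] has size 4, forcing χ ≥ 4, and the coloring below uses 4 colors, so χ(G) = 4.
A valid 4-coloring: color 1: [4]; color 2: [5, 9]; color 3: [7]; color 4: [2].

χ(G) = 4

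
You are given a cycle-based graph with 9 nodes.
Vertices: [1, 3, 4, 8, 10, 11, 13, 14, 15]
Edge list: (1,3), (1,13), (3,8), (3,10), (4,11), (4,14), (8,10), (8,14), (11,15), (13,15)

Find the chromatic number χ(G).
Clique number ω(G) = 3 (lower bound: χ ≥ ω).
The clique on [3, 8, 10] has size 3, forcing χ ≥ 3, and the coloring below uses 3 colors, so χ(G) = 3.
A valid 3-coloring: color 1: [3, 11, 13, 14]; color 2: [1, 4, 8, 15]; color 3: [10].

χ(G) = 3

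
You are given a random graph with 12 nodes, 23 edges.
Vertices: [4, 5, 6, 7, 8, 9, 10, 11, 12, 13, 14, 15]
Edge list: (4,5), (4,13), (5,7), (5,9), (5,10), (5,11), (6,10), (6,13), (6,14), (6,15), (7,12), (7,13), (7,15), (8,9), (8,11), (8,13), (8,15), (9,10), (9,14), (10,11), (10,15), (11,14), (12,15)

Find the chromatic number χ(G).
χ(G) = 3

Clique number ω(G) = 3 (lower bound: χ ≥ ω).
The clique on [5, 9, 10] has size 3, forcing χ ≥ 3, and the coloring below uses 3 colors, so χ(G) = 3.
A valid 3-coloring: color 1: [4, 8, 10, 12, 14]; color 2: [5, 13, 15]; color 3: [6, 7, 9, 11].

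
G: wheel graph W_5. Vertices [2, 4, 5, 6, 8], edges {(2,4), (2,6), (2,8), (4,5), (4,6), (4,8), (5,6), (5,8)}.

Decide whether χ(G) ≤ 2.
No, G is not 2-colorable

The clique on vertices [2, 4, 8] has size 3 > 2, so it alone needs 3 colors.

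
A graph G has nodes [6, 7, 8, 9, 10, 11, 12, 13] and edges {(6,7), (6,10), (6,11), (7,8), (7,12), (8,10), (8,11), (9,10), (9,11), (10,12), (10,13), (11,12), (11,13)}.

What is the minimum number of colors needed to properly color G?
χ(G) = 2

Clique number ω(G) = 2 (lower bound: χ ≥ ω).
The graph is bipartite (no odd cycle), so 2 colors suffice: χ(G) = 2.
A valid 2-coloring: color 1: [7, 10, 11]; color 2: [6, 8, 9, 12, 13].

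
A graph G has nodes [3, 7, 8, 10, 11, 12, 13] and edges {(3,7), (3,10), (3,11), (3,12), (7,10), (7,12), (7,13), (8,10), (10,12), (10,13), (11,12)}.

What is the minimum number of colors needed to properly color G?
χ(G) = 4

Clique number ω(G) = 4 (lower bound: χ ≥ ω).
The clique on [3, 7, 10, 12] has size 4, forcing χ ≥ 4, and the coloring below uses 4 colors, so χ(G) = 4.
A valid 4-coloring: color 1: [10, 11]; color 2: [3, 8, 13]; color 3: [7]; color 4: [12].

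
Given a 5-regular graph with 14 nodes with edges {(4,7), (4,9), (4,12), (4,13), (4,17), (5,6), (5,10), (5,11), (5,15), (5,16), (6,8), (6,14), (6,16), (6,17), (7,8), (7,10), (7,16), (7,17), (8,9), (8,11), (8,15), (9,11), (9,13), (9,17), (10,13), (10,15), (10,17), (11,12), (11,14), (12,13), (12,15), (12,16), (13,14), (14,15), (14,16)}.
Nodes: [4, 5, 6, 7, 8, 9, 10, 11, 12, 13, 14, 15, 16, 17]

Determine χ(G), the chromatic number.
χ(G) = 4

Clique number ω(G) = 3 (lower bound: χ ≥ ω).
Suppose a proper 3-coloring c exists. The clique [4, 7, 17] takes 3 distinct colors; by symmetry let c(4) = 1, c(7) = 2, c(17) = 3.
- Vertex 9: neighbors [4, 17] already have colors [1, 3] ⇒ c(9) = 2.
- Vertex 10: neighbors [7, 17] already have colors [2, 3] ⇒ c(10) = 1.
- Vertex 13: neighbors [4, 9] already have colors [1, 2] ⇒ c(13) = 3.
- Vertex 12: neighbors [4, 13] already have colors [1, 3] ⇒ c(12) = 2.
- Vertex 15: neighbors [10, 12] already have colors [1, 2] ⇒ c(15) = 3.
- Vertex 5: neighbors [10, 15] already have colors [1, 3] ⇒ c(5) = 2.
- Vertex 6: neighbors [5, 17] already have colors [2, 3] ⇒ c(6) = 1.
- Vertex 8: neighbors [6, 7, 15] already have colors [1, 2, 3] — all 3 colors blocked. Contradiction.
The forced assignments end in a contradiction, so G has no proper 3-coloring (χ ≥ 4).
The coloring below uses 4 colors, so χ(G) = 4.
A valid 4-coloring: color 1: [4, 6, 10, 11]; color 2: [5, 7, 9, 12, 14]; color 3: [13, 15, 16, 17]; color 4: [8].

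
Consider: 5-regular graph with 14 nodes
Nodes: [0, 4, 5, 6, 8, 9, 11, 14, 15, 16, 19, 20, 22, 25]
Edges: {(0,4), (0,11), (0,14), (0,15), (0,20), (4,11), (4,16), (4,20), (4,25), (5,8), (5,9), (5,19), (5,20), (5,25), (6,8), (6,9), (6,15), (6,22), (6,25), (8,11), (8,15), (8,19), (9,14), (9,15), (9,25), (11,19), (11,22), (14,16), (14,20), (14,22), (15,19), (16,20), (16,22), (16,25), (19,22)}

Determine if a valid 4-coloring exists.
Yes, G is 4-colorable

A valid 4-coloring: color 1: [5, 6, 11, 14]; color 2: [15, 20, 22, 25]; color 3: [4, 9, 19]; color 4: [0, 8, 16].
(χ(G) = 4 ≤ 4.)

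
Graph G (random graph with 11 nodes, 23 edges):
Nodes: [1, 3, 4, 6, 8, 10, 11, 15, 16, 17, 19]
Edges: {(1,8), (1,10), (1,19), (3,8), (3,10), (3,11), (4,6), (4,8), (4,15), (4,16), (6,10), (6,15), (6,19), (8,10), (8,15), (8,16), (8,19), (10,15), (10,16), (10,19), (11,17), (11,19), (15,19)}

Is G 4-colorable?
A valid 4-coloring: color 1: [4, 10, 11]; color 2: [6, 8, 17]; color 3: [3, 16, 19]; color 4: [1, 15].
(χ(G) = 4 ≤ 4.)

Yes, G is 4-colorable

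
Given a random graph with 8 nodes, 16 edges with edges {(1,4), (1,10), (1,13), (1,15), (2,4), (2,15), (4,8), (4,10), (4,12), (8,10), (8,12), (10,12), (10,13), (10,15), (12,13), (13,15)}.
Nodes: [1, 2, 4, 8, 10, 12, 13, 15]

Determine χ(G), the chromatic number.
χ(G) = 4

Clique number ω(G) = 4 (lower bound: χ ≥ ω).
The clique on [4, 8, 10, 12] has size 4, forcing χ ≥ 4, and the coloring below uses 4 colors, so χ(G) = 4.
A valid 4-coloring: color 1: [2, 10]; color 2: [4, 15]; color 3: [1, 12]; color 4: [8, 13].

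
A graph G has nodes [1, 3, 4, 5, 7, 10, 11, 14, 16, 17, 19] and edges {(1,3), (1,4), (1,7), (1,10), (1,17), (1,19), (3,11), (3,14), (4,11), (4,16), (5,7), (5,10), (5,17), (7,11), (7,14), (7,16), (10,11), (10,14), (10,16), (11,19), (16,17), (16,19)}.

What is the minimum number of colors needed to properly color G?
Clique number ω(G) = 2 (lower bound: χ ≥ ω).
The graph is bipartite (no odd cycle), so 2 colors suffice: χ(G) = 2.
A valid 2-coloring: color 1: [1, 5, 11, 14, 16]; color 2: [3, 4, 7, 10, 17, 19].

χ(G) = 2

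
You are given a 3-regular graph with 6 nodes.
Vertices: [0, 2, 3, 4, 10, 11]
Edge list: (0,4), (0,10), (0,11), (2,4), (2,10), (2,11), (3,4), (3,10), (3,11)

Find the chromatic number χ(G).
χ(G) = 2

Clique number ω(G) = 2 (lower bound: χ ≥ ω).
The graph is bipartite (no odd cycle), so 2 colors suffice: χ(G) = 2.
A valid 2-coloring: color 1: [0, 2, 3]; color 2: [4, 10, 11].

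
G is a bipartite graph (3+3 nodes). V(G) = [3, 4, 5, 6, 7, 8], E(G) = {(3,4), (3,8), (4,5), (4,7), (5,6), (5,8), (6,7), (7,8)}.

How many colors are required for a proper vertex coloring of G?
χ(G) = 2

Clique number ω(G) = 2 (lower bound: χ ≥ ω).
The graph is bipartite (no odd cycle), so 2 colors suffice: χ(G) = 2.
A valid 2-coloring: color 1: [4, 6, 8]; color 2: [3, 5, 7].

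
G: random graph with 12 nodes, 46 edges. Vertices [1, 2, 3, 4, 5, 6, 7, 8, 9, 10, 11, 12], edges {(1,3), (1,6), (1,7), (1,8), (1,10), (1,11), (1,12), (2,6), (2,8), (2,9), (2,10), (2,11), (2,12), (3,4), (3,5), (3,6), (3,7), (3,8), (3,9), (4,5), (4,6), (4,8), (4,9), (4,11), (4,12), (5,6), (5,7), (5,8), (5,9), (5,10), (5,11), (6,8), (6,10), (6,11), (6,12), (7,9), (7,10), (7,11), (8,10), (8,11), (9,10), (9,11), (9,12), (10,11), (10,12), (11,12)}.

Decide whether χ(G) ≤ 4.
No, G is not 4-colorable

The clique on vertices [2, 9, 10, 11, 12] has size 5 > 4, so it alone needs 5 colors.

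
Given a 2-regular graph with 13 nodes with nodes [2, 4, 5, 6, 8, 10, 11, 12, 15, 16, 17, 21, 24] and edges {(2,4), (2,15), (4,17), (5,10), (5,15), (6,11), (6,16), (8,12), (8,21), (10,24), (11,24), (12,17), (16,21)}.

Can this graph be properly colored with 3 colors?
A valid 3-coloring: color 1: [8, 10, 11, 15, 16, 17]; color 2: [4, 5, 6, 12, 21, 24]; color 3: [2].
(χ(G) = 3 ≤ 3.)

Yes, G is 3-colorable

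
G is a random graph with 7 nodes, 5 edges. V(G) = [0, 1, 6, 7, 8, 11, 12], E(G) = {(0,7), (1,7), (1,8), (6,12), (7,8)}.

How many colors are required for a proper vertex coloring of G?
χ(G) = 3

Clique number ω(G) = 3 (lower bound: χ ≥ ω).
The clique on [1, 7, 8] has size 3, forcing χ ≥ 3, and the coloring below uses 3 colors, so χ(G) = 3.
A valid 3-coloring: color 1: [7, 11, 12]; color 2: [0, 6, 8]; color 3: [1].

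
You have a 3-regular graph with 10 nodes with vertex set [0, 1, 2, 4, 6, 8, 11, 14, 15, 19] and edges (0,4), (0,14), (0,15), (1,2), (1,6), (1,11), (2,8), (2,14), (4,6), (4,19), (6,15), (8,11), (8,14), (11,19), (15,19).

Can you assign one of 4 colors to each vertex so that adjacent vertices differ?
A valid 4-coloring: color 1: [0, 2, 6, 19]; color 2: [4, 11, 14, 15]; color 3: [1, 8].
(χ(G) = 3 ≤ 4.)

Yes, G is 4-colorable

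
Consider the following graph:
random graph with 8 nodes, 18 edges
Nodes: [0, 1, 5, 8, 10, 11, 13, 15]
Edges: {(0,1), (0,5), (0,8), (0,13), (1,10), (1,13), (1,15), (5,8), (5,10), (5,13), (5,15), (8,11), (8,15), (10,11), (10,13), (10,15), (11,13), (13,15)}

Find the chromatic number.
χ(G) = 4

Clique number ω(G) = 4 (lower bound: χ ≥ ω).
The clique on [1, 10, 13, 15] has size 4, forcing χ ≥ 4, and the coloring below uses 4 colors, so χ(G) = 4.
A valid 4-coloring: color 1: [8, 13]; color 2: [0, 11, 15]; color 3: [10]; color 4: [1, 5].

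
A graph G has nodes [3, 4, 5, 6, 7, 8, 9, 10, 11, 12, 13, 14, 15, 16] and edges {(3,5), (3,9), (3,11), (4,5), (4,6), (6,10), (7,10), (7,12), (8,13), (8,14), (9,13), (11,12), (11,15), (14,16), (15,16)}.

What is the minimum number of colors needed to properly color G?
χ(G) = 2

Clique number ω(G) = 2 (lower bound: χ ≥ ω).
The graph is bipartite (no odd cycle), so 2 colors suffice: χ(G) = 2.
A valid 2-coloring: color 1: [5, 6, 7, 8, 9, 11, 16]; color 2: [3, 4, 10, 12, 13, 14, 15].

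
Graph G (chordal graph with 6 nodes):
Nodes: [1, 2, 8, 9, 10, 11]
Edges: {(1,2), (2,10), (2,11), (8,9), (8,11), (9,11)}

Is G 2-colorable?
The clique on vertices [8, 9, 11] has size 3 > 2, so it alone needs 3 colors.

No, G is not 2-colorable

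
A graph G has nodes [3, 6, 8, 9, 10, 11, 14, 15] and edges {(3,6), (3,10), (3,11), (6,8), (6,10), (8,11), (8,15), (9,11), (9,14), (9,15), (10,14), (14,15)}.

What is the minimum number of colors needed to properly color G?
χ(G) = 3

Clique number ω(G) = 3 (lower bound: χ ≥ ω).
The clique on [3, 6, 10] has size 3, forcing χ ≥ 3, and the coloring below uses 3 colors, so χ(G) = 3.
A valid 3-coloring: color 1: [3, 8, 14]; color 2: [10, 11, 15]; color 3: [6, 9].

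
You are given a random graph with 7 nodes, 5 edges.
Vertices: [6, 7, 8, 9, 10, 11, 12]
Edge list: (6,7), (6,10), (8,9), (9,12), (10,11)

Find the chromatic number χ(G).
χ(G) = 2

Clique number ω(G) = 2 (lower bound: χ ≥ ω).
The graph is bipartite (no odd cycle), so 2 colors suffice: χ(G) = 2.
A valid 2-coloring: color 1: [6, 9, 11]; color 2: [7, 8, 10, 12].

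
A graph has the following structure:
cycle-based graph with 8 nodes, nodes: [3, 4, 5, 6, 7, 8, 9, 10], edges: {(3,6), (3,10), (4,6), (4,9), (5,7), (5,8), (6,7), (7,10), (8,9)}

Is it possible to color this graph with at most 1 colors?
No, G is not 1-colorable

Edge (5,8) forces its endpoints to differ, so 1 color is not enough.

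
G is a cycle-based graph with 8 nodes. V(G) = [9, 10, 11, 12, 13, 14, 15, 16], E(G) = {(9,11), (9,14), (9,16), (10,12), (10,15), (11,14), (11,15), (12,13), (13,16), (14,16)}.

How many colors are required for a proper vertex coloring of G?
χ(G) = 3

Clique number ω(G) = 3 (lower bound: χ ≥ ω).
The clique on [9, 14, 16] has size 3, forcing χ ≥ 3, and the coloring below uses 3 colors, so χ(G) = 3.
A valid 3-coloring: color 1: [10, 11, 16]; color 2: [9, 13, 15]; color 3: [12, 14].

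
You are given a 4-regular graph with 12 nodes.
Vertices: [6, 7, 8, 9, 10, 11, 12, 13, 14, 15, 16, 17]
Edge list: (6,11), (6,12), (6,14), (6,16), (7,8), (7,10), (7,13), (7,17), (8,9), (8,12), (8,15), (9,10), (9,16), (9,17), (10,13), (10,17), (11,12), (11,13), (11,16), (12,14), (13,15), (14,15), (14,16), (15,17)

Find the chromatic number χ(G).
Clique number ω(G) = 3 (lower bound: χ ≥ ω).
The clique on [6, 11, 16] has size 3, forcing χ ≥ 3, and the coloring below uses 3 colors, so χ(G) = 3.
A valid 3-coloring: color 1: [12, 13, 16, 17]; color 2: [6, 7, 9, 15]; color 3: [8, 10, 11, 14].

χ(G) = 3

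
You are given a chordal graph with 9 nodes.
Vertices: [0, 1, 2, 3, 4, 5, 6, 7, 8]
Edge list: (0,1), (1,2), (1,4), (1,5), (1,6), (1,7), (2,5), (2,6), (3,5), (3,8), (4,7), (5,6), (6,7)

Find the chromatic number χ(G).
Clique number ω(G) = 4 (lower bound: χ ≥ ω).
The clique on [1, 2, 5, 6] has size 4, forcing χ ≥ 4, and the coloring below uses 4 colors, so χ(G) = 4.
A valid 4-coloring: color 1: [1, 3]; color 2: [0, 4, 6, 8]; color 3: [5, 7]; color 4: [2].

χ(G) = 4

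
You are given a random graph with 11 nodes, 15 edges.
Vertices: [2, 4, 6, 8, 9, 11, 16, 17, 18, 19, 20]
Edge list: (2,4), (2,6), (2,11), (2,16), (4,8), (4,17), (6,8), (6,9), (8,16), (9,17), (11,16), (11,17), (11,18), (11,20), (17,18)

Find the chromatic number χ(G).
Clique number ω(G) = 3 (lower bound: χ ≥ ω).
The clique on [11, 17, 18] has size 3, forcing χ ≥ 3, and the coloring below uses 3 colors, so χ(G) = 3.
A valid 3-coloring: color 1: [8, 9, 11, 19]; color 2: [2, 17, 20]; color 3: [4, 6, 16, 18].

χ(G) = 3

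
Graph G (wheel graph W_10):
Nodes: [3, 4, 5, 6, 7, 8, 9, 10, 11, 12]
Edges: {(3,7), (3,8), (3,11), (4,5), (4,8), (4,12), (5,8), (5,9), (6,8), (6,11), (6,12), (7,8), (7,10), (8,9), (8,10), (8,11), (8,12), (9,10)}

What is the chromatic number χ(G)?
Clique number ω(G) = 3 (lower bound: χ ≥ ω).
Odd cycle [6, 11, 3, 7, 10, 9, 5, 4, 12] needs 3 colors (χ ≥ 3).
Vertex 8 is adjacent to every vertex of [3, 4, 5, 6, 7, 9, 10, 11, 12], which already need 3 colors among themselves, so 8 needs a new color (χ ≥ 4).
The coloring below uses 4 colors, so χ(G) = 4.
A valid 4-coloring: color 1: [8]; color 2: [3, 4, 6, 10]; color 3: [7, 9, 11, 12]; color 4: [5].

χ(G) = 4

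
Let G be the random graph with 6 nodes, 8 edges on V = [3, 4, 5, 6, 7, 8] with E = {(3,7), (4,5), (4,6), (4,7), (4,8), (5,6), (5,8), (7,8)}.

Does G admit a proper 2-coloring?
No, G is not 2-colorable

The clique on vertices [4, 5, 8] has size 3 > 2, so it alone needs 3 colors.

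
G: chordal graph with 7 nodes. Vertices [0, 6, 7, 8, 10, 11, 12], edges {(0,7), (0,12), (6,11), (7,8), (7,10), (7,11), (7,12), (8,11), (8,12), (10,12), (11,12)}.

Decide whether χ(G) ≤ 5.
A valid 5-coloring: color 1: [6, 12]; color 2: [7]; color 3: [0, 10, 11]; color 4: [8].
(χ(G) = 4 ≤ 5.)

Yes, G is 5-colorable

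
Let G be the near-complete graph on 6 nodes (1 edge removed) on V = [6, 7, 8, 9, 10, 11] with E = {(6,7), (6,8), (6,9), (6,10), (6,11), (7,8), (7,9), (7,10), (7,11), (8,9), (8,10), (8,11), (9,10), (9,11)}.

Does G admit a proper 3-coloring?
No, G is not 3-colorable

The clique on vertices [6, 7, 8, 9, 10] has size 5 > 3, so it alone needs 5 colors.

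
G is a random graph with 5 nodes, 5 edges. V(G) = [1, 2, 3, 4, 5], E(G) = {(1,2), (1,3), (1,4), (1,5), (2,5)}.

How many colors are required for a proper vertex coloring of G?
χ(G) = 3

Clique number ω(G) = 3 (lower bound: χ ≥ ω).
The clique on [1, 2, 5] has size 3, forcing χ ≥ 3, and the coloring below uses 3 colors, so χ(G) = 3.
A valid 3-coloring: color 1: [1]; color 2: [3, 4, 5]; color 3: [2].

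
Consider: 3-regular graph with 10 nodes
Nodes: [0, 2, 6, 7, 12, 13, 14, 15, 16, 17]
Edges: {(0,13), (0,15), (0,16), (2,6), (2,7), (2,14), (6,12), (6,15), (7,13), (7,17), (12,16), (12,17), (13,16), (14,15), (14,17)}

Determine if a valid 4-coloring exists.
Yes, G is 4-colorable

A valid 4-coloring: color 1: [0, 7, 12, 14]; color 2: [6, 16, 17]; color 3: [2, 13, 15].
(χ(G) = 3 ≤ 4.)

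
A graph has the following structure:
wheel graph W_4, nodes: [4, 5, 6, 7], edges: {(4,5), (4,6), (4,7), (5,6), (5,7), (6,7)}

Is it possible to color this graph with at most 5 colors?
A valid 5-coloring: color 1: [7]; color 2: [4]; color 3: [5]; color 4: [6].
(χ(G) = 4 ≤ 5.)

Yes, G is 5-colorable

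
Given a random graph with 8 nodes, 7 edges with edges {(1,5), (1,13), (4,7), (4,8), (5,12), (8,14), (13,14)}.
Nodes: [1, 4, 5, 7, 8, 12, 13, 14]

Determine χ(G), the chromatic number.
Clique number ω(G) = 2 (lower bound: χ ≥ ω).
The graph is bipartite (no odd cycle), so 2 colors suffice: χ(G) = 2.
A valid 2-coloring: color 1: [5, 7, 8, 13]; color 2: [1, 4, 12, 14].

χ(G) = 2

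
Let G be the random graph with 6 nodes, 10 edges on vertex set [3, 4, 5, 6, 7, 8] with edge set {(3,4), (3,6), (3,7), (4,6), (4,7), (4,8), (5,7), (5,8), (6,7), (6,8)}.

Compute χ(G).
χ(G) = 4

Clique number ω(G) = 4 (lower bound: χ ≥ ω).
The clique on [3, 4, 6, 7] has size 4, forcing χ ≥ 4, and the coloring below uses 4 colors, so χ(G) = 4.
A valid 4-coloring: color 1: [7, 8]; color 2: [5, 6]; color 3: [4]; color 4: [3].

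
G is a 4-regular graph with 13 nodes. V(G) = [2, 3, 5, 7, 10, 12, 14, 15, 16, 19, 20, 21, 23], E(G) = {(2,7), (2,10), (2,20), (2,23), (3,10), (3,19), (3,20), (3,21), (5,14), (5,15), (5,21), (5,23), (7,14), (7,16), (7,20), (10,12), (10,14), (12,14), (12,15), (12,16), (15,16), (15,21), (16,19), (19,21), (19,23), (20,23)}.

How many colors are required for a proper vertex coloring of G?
Clique number ω(G) = 3 (lower bound: χ ≥ ω).
Suppose a proper 3-coloring c exists. The clique [2, 7, 20] takes 3 distinct colors; by symmetry let c(2) = 1, c(7) = 2, c(20) = 3.
- Vertex 23: neighbors [2, 20] already have colors [1, 3] ⇒ c(23) = 2.
- Vertex 3: neighbors [20] already have colors [3]; try each remaining color.
- Case c(3) = 1:
  - Vertex 19: neighbors [3, 23] already have colors [1, 2] ⇒ c(19) = 3.
  - Vertex 16: neighbors [7, 19] already have colors [2, 3] ⇒ c(16) = 1.
  - Vertex 21: neighbors [3, 19] already have colors [1, 3] ⇒ c(21) = 2.
  - Vertex 15: neighbors [16, 21] already have colors [1, 2] ⇒ c(15) = 3.
  - Vertex 12: neighbors [16, 15] already have colors [1, 3] ⇒ c(12) = 2.
  - Vertex 5: neighbors [21, 15] already have colors [2, 3] ⇒ c(5) = 1.
  - Vertex 10: neighbors [2, 12] already have colors [1, 2] ⇒ c(10) = 3.
  - Vertex 14: neighbors [5, 7, 10] already have colors [1, 2, 3] — all 3 colors blocked. Contradiction.
- Case c(3) = 2:
  - Vertex 10: neighbors [2, 3] already have colors [1, 2] ⇒ c(10) = 3.
  - Vertex 14: neighbors [7, 10] already have colors [2, 3] ⇒ c(14) = 1.
  - Vertex 5: neighbors [14, 23] already have colors [1, 2] ⇒ c(5) = 3.
  - Vertex 12: neighbors [14, 10] already have colors [1, 3] ⇒ c(12) = 2.
  - Vertex 15: neighbors [12, 5] already have colors [2, 3] ⇒ c(15) = 1.
  - Vertex 21: neighbors [15, 3, 5] already have colors [1, 2, 3] — all 3 colors blocked. Contradiction.
Every case ends in a contradiction, so G has no proper 3-coloring (χ ≥ 4).
The coloring below uses 4 colors, so χ(G) = 4.
A valid 4-coloring: color 1: [7, 10, 15, 23]; color 2: [2, 5, 12, 19]; color 3: [14, 16, 20, 21]; color 4: [3].

χ(G) = 4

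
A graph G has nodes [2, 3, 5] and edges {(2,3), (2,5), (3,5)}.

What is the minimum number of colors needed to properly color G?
Clique number ω(G) = 3 (lower bound: χ ≥ ω).
The clique on [2, 3, 5] has size 3, forcing χ ≥ 3, and the coloring below uses 3 colors, so χ(G) = 3.
A valid 3-coloring: color 1: [5]; color 2: [3]; color 3: [2].

χ(G) = 3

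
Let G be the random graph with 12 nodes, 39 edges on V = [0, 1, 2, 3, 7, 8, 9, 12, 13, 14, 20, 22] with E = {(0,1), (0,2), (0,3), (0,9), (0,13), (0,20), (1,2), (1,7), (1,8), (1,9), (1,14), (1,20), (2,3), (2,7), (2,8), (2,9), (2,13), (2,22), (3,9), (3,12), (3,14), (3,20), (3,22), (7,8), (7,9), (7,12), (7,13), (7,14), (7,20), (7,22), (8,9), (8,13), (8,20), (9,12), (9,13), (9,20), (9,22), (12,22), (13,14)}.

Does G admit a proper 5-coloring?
Yes, G is 5-colorable

A valid 5-coloring: color 1: [9, 14]; color 2: [3, 7]; color 3: [2, 12, 20]; color 4: [1, 13, 22]; color 5: [0, 8].
(χ(G) = 5 ≤ 5.)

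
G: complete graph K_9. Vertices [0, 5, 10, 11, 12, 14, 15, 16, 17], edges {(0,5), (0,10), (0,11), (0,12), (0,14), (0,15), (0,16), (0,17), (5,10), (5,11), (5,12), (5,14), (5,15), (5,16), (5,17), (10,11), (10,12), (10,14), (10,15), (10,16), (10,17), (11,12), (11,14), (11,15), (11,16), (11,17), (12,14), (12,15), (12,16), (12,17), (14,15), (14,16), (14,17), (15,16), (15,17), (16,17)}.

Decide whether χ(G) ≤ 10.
A valid 10-coloring: color 1: [15]; color 2: [14]; color 3: [0]; color 4: [17]; color 5: [5]; color 6: [12]; color 7: [16]; color 8: [10]; color 9: [11].
(χ(G) = 9 ≤ 10.)

Yes, G is 10-colorable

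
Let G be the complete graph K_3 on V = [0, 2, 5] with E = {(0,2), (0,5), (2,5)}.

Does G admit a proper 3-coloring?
Yes, G is 3-colorable

A valid 3-coloring: color 1: [5]; color 2: [2]; color 3: [0].
(χ(G) = 3 ≤ 3.)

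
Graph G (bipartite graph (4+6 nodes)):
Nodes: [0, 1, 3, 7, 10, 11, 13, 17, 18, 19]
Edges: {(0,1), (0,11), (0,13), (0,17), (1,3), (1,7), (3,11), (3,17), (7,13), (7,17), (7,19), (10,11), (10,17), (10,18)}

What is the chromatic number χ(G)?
χ(G) = 2

Clique number ω(G) = 2 (lower bound: χ ≥ ω).
The graph is bipartite (no odd cycle), so 2 colors suffice: χ(G) = 2.
A valid 2-coloring: color 1: [0, 3, 7, 10]; color 2: [1, 11, 13, 17, 18, 19].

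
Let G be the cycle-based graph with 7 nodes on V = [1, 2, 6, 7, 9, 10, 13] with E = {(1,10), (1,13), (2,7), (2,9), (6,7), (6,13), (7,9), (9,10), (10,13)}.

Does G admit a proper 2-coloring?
The clique on vertices [1, 10, 13] has size 3 > 2, so it alone needs 3 colors.

No, G is not 2-colorable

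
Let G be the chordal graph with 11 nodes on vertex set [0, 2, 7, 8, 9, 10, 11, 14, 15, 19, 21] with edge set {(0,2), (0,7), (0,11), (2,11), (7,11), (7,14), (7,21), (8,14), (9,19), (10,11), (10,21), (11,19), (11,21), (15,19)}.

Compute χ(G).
χ(G) = 3

Clique number ω(G) = 3 (lower bound: χ ≥ ω).
The clique on [0, 2, 11] has size 3, forcing χ ≥ 3, and the coloring below uses 3 colors, so χ(G) = 3.
A valid 3-coloring: color 1: [9, 11, 14, 15]; color 2: [2, 7, 8, 10, 19]; color 3: [0, 21].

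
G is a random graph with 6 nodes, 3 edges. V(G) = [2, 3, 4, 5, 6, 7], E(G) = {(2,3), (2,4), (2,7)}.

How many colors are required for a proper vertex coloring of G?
Clique number ω(G) = 2 (lower bound: χ ≥ ω).
The graph is bipartite (no odd cycle), so 2 colors suffice: χ(G) = 2.
A valid 2-coloring: color 1: [2, 5, 6]; color 2: [3, 4, 7].

χ(G) = 2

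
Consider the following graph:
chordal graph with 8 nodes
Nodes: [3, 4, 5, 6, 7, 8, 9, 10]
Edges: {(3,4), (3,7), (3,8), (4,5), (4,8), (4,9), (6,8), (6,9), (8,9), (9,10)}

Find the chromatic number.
χ(G) = 3

Clique number ω(G) = 3 (lower bound: χ ≥ ω).
The clique on [4, 8, 9] has size 3, forcing χ ≥ 3, and the coloring below uses 3 colors, so χ(G) = 3.
A valid 3-coloring: color 1: [5, 7, 8, 10]; color 2: [3, 9]; color 3: [4, 6].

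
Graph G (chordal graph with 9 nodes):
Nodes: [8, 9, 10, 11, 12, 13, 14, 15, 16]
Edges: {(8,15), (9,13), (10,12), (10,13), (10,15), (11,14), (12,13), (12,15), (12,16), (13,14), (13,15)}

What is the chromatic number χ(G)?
Clique number ω(G) = 4 (lower bound: χ ≥ ω).
The clique on [10, 12, 13, 15] has size 4, forcing χ ≥ 4, and the coloring below uses 4 colors, so χ(G) = 4.
A valid 4-coloring: color 1: [8, 11, 13, 16]; color 2: [9, 14, 15]; color 3: [12]; color 4: [10].

χ(G) = 4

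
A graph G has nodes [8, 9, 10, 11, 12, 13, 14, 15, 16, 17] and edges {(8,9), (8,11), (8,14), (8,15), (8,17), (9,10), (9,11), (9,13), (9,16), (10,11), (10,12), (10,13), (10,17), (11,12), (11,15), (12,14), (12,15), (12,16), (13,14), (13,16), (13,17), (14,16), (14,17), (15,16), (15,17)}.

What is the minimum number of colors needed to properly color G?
χ(G) = 4

Clique number ω(G) = 3 (lower bound: χ ≥ ω).
Odd cycle [10, 12, 15, 8, 9] needs 3 colors (χ ≥ 3).
Vertex 11 is adjacent to every vertex of [8, 9, 10, 12, 15], which already need 3 colors among themselves, so 11 needs a new color (χ ≥ 4).
The coloring below uses 4 colors, so χ(G) = 4.
A valid 4-coloring: color 1: [8, 12, 13]; color 2: [9, 14, 15]; color 3: [11, 16, 17]; color 4: [10].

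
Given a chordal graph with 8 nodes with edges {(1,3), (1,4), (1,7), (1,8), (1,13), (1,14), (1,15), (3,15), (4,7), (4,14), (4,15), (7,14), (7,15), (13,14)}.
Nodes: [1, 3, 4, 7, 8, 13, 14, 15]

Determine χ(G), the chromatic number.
χ(G) = 4

Clique number ω(G) = 4 (lower bound: χ ≥ ω).
The clique on [1, 4, 7, 14] has size 4, forcing χ ≥ 4, and the coloring below uses 4 colors, so χ(G) = 4.
A valid 4-coloring: color 1: [1]; color 2: [8, 14, 15]; color 3: [3, 4, 13]; color 4: [7].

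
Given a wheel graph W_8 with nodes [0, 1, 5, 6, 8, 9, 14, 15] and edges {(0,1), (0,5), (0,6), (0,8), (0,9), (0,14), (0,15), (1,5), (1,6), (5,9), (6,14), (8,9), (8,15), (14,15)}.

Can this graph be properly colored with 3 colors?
No, G is not 3-colorable

Odd cycle [5, 1, 6, 14, 15, 8, 9] needs 3 colors (χ ≥ 3).
Vertex 0 is adjacent to every vertex of [1, 5, 6, 8, 9, 14, 15], which already need 3 colors among themselves, so 0 needs a new color (χ ≥ 4).
Hence χ(G) ≥ 4 > 3, so no proper 3-coloring exists.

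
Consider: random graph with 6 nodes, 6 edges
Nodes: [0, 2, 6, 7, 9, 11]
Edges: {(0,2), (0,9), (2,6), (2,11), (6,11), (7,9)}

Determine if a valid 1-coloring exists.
The clique on vertices [2, 6, 11] has size 3 > 1, so it alone needs 3 colors.

No, G is not 1-colorable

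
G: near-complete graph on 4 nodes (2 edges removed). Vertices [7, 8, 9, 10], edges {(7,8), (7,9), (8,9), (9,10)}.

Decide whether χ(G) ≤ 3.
A valid 3-coloring: color 1: [9]; color 2: [8, 10]; color 3: [7].
(χ(G) = 3 ≤ 3.)

Yes, G is 3-colorable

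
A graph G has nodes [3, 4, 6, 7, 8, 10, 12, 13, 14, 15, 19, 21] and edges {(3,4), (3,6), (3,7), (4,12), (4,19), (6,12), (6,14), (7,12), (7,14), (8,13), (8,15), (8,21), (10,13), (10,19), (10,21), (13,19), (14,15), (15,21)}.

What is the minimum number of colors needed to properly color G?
χ(G) = 3

Clique number ω(G) = 3 (lower bound: χ ≥ ω).
The clique on [8, 15, 21] has size 3, forcing χ ≥ 3, and the coloring below uses 3 colors, so χ(G) = 3.
A valid 3-coloring: color 1: [4, 6, 7, 10, 15]; color 2: [3, 12, 13, 14, 21]; color 3: [8, 19].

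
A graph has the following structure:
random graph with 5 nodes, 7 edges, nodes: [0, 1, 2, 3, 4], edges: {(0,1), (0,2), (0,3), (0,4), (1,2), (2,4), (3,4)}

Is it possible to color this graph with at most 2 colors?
No, G is not 2-colorable

The clique on vertices [0, 1, 2] has size 3 > 2, so it alone needs 3 colors.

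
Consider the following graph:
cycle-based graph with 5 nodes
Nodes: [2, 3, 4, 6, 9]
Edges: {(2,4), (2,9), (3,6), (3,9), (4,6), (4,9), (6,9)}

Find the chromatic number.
χ(G) = 3

Clique number ω(G) = 3 (lower bound: χ ≥ ω).
The clique on [3, 6, 9] has size 3, forcing χ ≥ 3, and the coloring below uses 3 colors, so χ(G) = 3.
A valid 3-coloring: color 1: [9]; color 2: [3, 4]; color 3: [2, 6].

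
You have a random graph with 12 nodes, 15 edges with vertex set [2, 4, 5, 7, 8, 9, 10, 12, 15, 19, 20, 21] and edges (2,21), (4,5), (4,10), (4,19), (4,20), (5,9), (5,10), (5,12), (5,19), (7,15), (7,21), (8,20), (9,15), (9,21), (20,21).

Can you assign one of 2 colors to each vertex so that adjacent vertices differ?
No, G is not 2-colorable

The clique on vertices [4, 5, 10] has size 3 > 2, so it alone needs 3 colors.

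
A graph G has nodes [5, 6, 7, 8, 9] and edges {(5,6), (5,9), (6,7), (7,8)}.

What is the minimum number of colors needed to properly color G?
Clique number ω(G) = 2 (lower bound: χ ≥ ω).
The graph is bipartite (no odd cycle), so 2 colors suffice: χ(G) = 2.
A valid 2-coloring: color 1: [6, 8, 9]; color 2: [5, 7].

χ(G) = 2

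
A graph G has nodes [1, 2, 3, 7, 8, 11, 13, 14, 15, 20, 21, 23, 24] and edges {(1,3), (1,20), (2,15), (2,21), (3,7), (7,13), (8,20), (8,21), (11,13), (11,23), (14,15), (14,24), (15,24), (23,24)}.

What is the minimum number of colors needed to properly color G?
χ(G) = 3

Clique number ω(G) = 3 (lower bound: χ ≥ ω).
The clique on [14, 15, 24] has size 3, forcing χ ≥ 3, and the coloring below uses 3 colors, so χ(G) = 3.
A valid 3-coloring: color 1: [3, 13, 15, 20, 21, 23]; color 2: [1, 2, 7, 8, 11, 24]; color 3: [14].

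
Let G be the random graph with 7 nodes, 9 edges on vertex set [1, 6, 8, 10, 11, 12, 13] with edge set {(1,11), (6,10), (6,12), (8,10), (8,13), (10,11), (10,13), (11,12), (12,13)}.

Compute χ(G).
χ(G) = 3

Clique number ω(G) = 3 (lower bound: χ ≥ ω).
The clique on [8, 10, 13] has size 3, forcing χ ≥ 3, and the coloring below uses 3 colors, so χ(G) = 3.
A valid 3-coloring: color 1: [1, 10, 12]; color 2: [6, 11, 13]; color 3: [8].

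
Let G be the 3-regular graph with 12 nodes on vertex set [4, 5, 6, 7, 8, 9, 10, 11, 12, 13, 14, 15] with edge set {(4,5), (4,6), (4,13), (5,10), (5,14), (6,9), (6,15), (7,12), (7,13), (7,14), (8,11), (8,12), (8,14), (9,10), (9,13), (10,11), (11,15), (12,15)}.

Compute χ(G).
χ(G) = 3

Clique number ω(G) = 2 (lower bound: χ ≥ ω).
Odd cycle [14, 8, 11, 15, 6, 4, 5] needs 3 colors (χ ≥ 3).
The coloring below uses 3 colors, so χ(G) = 3.
A valid 3-coloring: color 1: [10, 13, 14, 15]; color 2: [4, 7, 8, 9]; color 3: [5, 6, 11, 12].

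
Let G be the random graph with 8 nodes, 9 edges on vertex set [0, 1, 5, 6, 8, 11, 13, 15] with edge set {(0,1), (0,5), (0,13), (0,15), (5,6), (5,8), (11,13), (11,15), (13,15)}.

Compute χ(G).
χ(G) = 3

Clique number ω(G) = 3 (lower bound: χ ≥ ω).
The clique on [0, 13, 15] has size 3, forcing χ ≥ 3, and the coloring below uses 3 colors, so χ(G) = 3.
A valid 3-coloring: color 1: [0, 6, 8, 11]; color 2: [1, 5, 15]; color 3: [13].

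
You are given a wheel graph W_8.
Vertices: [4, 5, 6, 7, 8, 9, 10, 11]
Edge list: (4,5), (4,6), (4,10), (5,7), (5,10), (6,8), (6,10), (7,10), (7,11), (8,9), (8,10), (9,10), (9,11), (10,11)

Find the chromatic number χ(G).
χ(G) = 4

Clique number ω(G) = 3 (lower bound: χ ≥ ω).
Odd cycle [11, 9, 8, 6, 4, 5, 7] needs 3 colors (χ ≥ 3).
Vertex 10 is adjacent to every vertex of [4, 5, 6, 7, 8, 9, 11], which already need 3 colors among themselves, so 10 needs a new color (χ ≥ 4).
The coloring below uses 4 colors, so χ(G) = 4.
A valid 4-coloring: color 1: [10]; color 2: [5, 8, 11]; color 3: [6, 7, 9]; color 4: [4].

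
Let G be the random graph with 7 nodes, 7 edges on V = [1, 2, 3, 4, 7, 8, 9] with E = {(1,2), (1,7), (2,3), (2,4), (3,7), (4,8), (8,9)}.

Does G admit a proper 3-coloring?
A valid 3-coloring: color 1: [2, 7, 8]; color 2: [1, 3, 4, 9].
(χ(G) = 2 ≤ 3.)

Yes, G is 3-colorable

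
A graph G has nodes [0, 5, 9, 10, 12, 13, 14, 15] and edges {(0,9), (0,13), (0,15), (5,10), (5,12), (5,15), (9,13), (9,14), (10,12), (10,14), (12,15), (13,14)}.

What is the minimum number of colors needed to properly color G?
χ(G) = 3

Clique number ω(G) = 3 (lower bound: χ ≥ ω).
The clique on [0, 9, 13] has size 3, forcing χ ≥ 3, and the coloring below uses 3 colors, so χ(G) = 3.
A valid 3-coloring: color 1: [0, 12, 14]; color 2: [9, 10, 15]; color 3: [5, 13].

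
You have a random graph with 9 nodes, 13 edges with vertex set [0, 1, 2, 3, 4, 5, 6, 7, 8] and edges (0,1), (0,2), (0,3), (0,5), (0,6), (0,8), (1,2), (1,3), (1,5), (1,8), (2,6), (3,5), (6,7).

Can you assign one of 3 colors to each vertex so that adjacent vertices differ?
No, G is not 3-colorable

The clique on vertices [0, 1, 3, 5] has size 4 > 3, so it alone needs 4 colors.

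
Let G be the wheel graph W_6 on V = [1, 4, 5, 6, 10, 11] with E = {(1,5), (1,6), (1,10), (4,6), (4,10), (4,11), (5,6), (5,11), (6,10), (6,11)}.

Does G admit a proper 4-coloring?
Yes, G is 4-colorable

A valid 4-coloring: color 1: [6]; color 2: [1, 11]; color 3: [4, 5]; color 4: [10].
(χ(G) = 4 ≤ 4.)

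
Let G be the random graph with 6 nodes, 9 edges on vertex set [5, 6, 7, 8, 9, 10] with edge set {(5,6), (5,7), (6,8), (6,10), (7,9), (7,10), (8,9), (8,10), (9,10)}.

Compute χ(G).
Clique number ω(G) = 3 (lower bound: χ ≥ ω).
The clique on [8, 9, 10] has size 3, forcing χ ≥ 3, and the coloring below uses 3 colors, so χ(G) = 3.
A valid 3-coloring: color 1: [5, 10]; color 2: [7, 8]; color 3: [6, 9].

χ(G) = 3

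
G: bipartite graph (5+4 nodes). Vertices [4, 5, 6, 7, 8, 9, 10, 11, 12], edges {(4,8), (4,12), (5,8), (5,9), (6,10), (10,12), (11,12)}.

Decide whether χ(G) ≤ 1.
No, G is not 1-colorable

Edge (5,8) forces its endpoints to differ, so 1 color is not enough.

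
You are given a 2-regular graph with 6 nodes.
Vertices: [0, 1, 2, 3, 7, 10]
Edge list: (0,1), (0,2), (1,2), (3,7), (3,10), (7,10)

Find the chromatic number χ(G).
Clique number ω(G) = 3 (lower bound: χ ≥ ω).
The clique on [0, 1, 2] has size 3, forcing χ ≥ 3, and the coloring below uses 3 colors, so χ(G) = 3.
A valid 3-coloring: color 1: [0, 3]; color 2: [1, 10]; color 3: [2, 7].

χ(G) = 3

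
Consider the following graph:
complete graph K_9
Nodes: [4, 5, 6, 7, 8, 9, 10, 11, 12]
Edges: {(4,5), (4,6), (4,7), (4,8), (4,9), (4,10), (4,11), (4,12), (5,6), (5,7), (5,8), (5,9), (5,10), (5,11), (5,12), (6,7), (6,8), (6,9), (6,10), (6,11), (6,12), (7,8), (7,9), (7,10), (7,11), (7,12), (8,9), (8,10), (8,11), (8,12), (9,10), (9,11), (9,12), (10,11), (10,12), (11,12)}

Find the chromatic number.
Clique number ω(G) = 9 (lower bound: χ ≥ ω).
The clique on [4, 5, 6, 7, 8, 9, 10, 11, 12] has size 9, forcing χ ≥ 9, and the coloring below uses 9 colors, so χ(G) = 9.
A valid 9-coloring: color 1: [4]; color 2: [9]; color 3: [10]; color 4: [7]; color 5: [12]; color 6: [5]; color 7: [8]; color 8: [6]; color 9: [11].

χ(G) = 9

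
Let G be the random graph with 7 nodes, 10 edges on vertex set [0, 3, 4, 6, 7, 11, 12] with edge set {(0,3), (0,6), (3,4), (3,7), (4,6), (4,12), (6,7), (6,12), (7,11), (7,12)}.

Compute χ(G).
Clique number ω(G) = 3 (lower bound: χ ≥ ω).
The clique on [4, 6, 12] has size 3, forcing χ ≥ 3, and the coloring below uses 3 colors, so χ(G) = 3.
A valid 3-coloring: color 1: [3, 6, 11]; color 2: [0, 4, 7]; color 3: [12].

χ(G) = 3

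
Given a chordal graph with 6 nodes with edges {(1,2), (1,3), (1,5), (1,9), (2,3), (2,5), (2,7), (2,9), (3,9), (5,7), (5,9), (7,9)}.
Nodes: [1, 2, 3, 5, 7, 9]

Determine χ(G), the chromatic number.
χ(G) = 4

Clique number ω(G) = 4 (lower bound: χ ≥ ω).
The clique on [1, 2, 3, 9] has size 4, forcing χ ≥ 4, and the coloring below uses 4 colors, so χ(G) = 4.
A valid 4-coloring: color 1: [2]; color 2: [9]; color 3: [3, 5]; color 4: [1, 7].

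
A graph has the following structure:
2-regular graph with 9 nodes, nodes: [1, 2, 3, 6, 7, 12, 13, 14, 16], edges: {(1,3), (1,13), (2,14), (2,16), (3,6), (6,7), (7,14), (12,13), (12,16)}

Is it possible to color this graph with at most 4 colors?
Yes, G is 4-colorable

A valid 4-coloring: color 1: [3, 13, 14, 16]; color 2: [1, 2, 7, 12]; color 3: [6].
(χ(G) = 3 ≤ 4.)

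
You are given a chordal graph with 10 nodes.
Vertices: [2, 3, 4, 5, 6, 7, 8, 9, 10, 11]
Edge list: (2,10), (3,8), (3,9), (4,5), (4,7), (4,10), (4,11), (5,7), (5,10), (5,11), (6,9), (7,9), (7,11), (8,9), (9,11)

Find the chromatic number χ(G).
χ(G) = 4

Clique number ω(G) = 4 (lower bound: χ ≥ ω).
The clique on [4, 5, 7, 11] has size 4, forcing χ ≥ 4, and the coloring below uses 4 colors, so χ(G) = 4.
A valid 4-coloring: color 1: [2, 4, 9]; color 2: [3, 6, 7, 10]; color 3: [8, 11]; color 4: [5].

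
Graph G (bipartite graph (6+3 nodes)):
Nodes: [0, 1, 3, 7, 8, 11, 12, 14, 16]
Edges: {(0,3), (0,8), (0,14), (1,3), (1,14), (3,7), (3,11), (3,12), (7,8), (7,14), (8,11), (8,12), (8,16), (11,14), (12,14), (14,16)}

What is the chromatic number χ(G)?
χ(G) = 2

Clique number ω(G) = 2 (lower bound: χ ≥ ω).
The graph is bipartite (no odd cycle), so 2 colors suffice: χ(G) = 2.
A valid 2-coloring: color 1: [3, 8, 14]; color 2: [0, 1, 7, 11, 12, 16].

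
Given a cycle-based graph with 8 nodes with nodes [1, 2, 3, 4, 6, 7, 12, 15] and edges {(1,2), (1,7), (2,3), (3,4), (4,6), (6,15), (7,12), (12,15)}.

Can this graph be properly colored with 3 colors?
A valid 3-coloring: color 1: [2, 4, 7, 15]; color 2: [1, 3, 6, 12].
(χ(G) = 2 ≤ 3.)

Yes, G is 3-colorable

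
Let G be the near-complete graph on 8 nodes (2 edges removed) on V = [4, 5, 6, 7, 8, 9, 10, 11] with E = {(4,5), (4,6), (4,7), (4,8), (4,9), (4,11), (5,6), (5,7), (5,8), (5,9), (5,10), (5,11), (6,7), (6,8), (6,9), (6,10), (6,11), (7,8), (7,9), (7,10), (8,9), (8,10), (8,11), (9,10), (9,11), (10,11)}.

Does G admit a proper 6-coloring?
A valid 6-coloring: color 1: [8]; color 2: [5]; color 3: [9]; color 4: [6]; color 5: [4, 10]; color 6: [7, 11].
(χ(G) = 6 ≤ 6.)

Yes, G is 6-colorable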